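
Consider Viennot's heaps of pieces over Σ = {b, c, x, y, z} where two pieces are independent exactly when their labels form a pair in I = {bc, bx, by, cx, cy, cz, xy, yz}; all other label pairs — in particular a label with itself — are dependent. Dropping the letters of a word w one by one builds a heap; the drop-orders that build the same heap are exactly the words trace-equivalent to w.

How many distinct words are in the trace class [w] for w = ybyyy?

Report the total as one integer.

5

piece 0:y — minimal
piece 1:b — minimal
piece 2:y rests on {0:y}
piece 3:y rests on {2:y}
piece 4:y rests on {3:y}
minimal pieces: {0:y, 1:b}
ways to finish when only these pieces remain (= sum over removing one remaining piece with nothing left below it):
  1 left: {1}→1  {4}→1
  2 left: {1,4}→2  {3,4}→1
  3 left: {1,3,4}→3  {2,3,4}→1
  placing 0:y first → 4 extensions
  placing 1:b first → 1 extensions
total linear extensions = 5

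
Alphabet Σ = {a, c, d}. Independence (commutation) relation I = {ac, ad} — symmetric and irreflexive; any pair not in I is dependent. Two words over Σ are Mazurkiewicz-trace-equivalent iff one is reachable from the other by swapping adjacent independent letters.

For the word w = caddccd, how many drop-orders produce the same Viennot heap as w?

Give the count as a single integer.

7

drop 0:c onto floor
drop 1:a onto floor
drop 2:d onto {0:c}
drop 3:d onto {2:d}
drop 4:c onto {3:d}
drop 5:c onto {4:c}
drop 6:d onto {5:c}
ground layer = {0:c, 1:a}
drop-orders for the pieces not yet dropped (sum over which currently-grounded one goes next):
  1 to go: {1} 1  {6} 1
  2 to go: {1,6} 2  {5,6} 1
  3 to go: {1,5,6} 3  {4,5,6} 1
  4 to go: {1,4,5,6} 4  {3,4,5,6} 1
  5 to go: {1,3,4,5,6} 5  {2,3,4,5,6} 1
  if 0:c drops first: 6 orders
  if 1:a drops first: 1 orders
heap linearizations: 7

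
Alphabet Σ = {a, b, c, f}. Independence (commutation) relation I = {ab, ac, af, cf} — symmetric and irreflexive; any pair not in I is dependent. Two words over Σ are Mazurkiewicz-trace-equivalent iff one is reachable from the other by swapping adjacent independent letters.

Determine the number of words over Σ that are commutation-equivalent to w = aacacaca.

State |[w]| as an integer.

56

drop 0:a onto floor
drop 1:a onto {0:a}
drop 2:c onto floor
drop 3:a onto {1:a}
drop 4:c onto {2:c}
drop 5:a onto {3:a}
drop 6:c onto {4:c}
drop 7:a onto {5:a}
ground layer = {0:a, 2:c}
drop-orders for the pieces not yet dropped (sum over which currently-grounded one goes next):
  1 to go: {6} 1  {7} 1
  2 to go: {4,6} 1  {5,7} 1  {6,7} 2
  3 to go: {2,4,6} 1  {3,5,7} 1  {4,6,7} 3  {5,6,7} 3
  4 to go: {1,3,5,7} 1  {2,4,6,7} 4  {3,5,6,7} 4  {4,5,6,7} 6
  5 to go: {0,1,3,5,7} 1  {1,3,5,6,7} 5  {2,4,5,6,7} 10  {3,4,5,6,7} 10
  6 to go: {0,1,3,5,6,7} 6  {1,3,4,5,6,7} 15  {2,3,4,5,6,7} 20
  if 0:a drops first: 35 orders
  if 2:c drops first: 21 orders
heap linearizations: 56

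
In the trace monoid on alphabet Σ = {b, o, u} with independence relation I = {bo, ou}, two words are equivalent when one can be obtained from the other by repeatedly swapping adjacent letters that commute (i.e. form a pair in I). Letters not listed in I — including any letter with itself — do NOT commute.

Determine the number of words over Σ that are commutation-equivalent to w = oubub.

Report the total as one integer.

#0=o has no predecessor
#1=u has no predecessor
#2=b depends on [1:u]
#3=u depends on [2:b]
#4=b depends on [3:u]
sources: [0:o, 1:u]
N(rest) = Σ N(rest − s) over sources s of rest; N(one piece) = 1:
  size 1 → [0]=1  [4]=1
  size 2 → [0,4]=2  [3,4]=1
  size 3 → [0,3,4]=3  [2,3,4]=1
  first=0(o) contributes 1
  first=1(u) contributes 4
|[w]| = 5

5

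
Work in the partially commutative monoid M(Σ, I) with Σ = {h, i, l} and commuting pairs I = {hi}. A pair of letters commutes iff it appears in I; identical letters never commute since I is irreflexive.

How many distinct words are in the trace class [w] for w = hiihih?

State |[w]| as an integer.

20

piece 0:h — minimal
piece 1:i — minimal
piece 2:i rests on {1:i}
piece 3:h rests on {0:h}
piece 4:i rests on {2:i}
piece 5:h rests on {3:h}
minimal pieces: {0:h, 1:i}
ways to finish when only these pieces remain (= sum over removing one remaining piece with nothing left below it):
  1 left: {4}→1  {5}→1
  2 left: {2,4}→1  {3,5}→1  {4,5}→2
  3 left: {0,3,5}→1  {1,2,4}→1  {2,4,5}→3  {3,4,5}→3
  4 left: {0,3,4,5}→4  {1,2,4,5}→4  {2,3,4,5}→6
  placing 0:h first → 10 extensions
  placing 1:i first → 10 extensions
total linear extensions = 20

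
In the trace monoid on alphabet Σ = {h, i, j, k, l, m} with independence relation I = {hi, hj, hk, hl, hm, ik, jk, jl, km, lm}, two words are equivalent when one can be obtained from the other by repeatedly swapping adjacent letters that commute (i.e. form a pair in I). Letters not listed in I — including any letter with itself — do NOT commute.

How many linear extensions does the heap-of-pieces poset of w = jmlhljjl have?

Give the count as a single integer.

280

0(j) covers ∅
1(m) covers 0:j
2(l) covers ∅
3(h) covers ∅
4(l) covers 2:l
5(j) covers 1:m
6(j) covers 5:j
7(l) covers 4:l
floor of heap: 0:j, 2:l, 3:h
completions by unplaced set U, small U first (add the entries for U minus each lowest piece of U):
  |U|=1: {3}:1  {6}:1  {7}:1
  |U|=2: {3,6}:2  {3,7}:2  {4,7}:1  {5,6}:1  {6,7}:2
  |U|=3: {1,5,6}:1  {2,4,7}:1  {3,4,7}:3  {3,5,6}:3  {3,6,7}:6  {4,6,7}:3  {5,6,7}:3
  |U|=4: {0,1,5,6}:1  {1,3,5,6}:4  {1,5,6,7}:4  {2,3,4,7}:4  {2,4,6,7}:4  {3,4,6,7}:12  {3,5,6,7}:12  {4,5,6,7}:6
  |U|=5: {0,1,3,5,6}:5  {0,1,5,6,7}:5  {1,3,5,6,7}:20  {1,4,5,6,7}:10  {2,3,4,6,7}:20  {2,4,5,6,7}:10  {3,4,5,6,7}:30
  |U|=6: {0,1,3,5,6,7}:30  {0,1,4,5,6,7}:15  {1,2,4,5,6,7}:20  {1,3,4,5,6,7}:60  {2,3,4,5,6,7}:60
  start at 0(j): 140
  start at 2(l): 105
  start at 3(h): 35
sum over floor = 280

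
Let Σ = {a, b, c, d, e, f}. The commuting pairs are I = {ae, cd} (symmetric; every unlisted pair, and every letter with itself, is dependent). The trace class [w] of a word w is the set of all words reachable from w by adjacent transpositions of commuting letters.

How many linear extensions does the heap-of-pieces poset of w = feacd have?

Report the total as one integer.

4

#0=f has no predecessor
#1=e depends on [0:f]
#2=a depends on [0:f]
#3=c depends on [1:e, 2:a]
#4=d depends on [1:e, 2:a]
sources: [0:f]
N(rest) = Σ N(rest − s) over sources s of rest; N(one piece) = 1:
  size 1 → [3]=1  [4]=1
  size 2 → [3,4]=2
  size 3 → [1,3,4]=2  [2,3,4]=2
  first=0(f) contributes 4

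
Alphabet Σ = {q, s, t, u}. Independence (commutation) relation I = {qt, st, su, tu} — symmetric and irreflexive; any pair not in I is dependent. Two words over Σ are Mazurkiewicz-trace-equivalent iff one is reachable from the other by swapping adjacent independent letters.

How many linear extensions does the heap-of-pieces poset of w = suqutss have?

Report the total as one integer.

#0=s has no predecessor
#1=u has no predecessor
#2=q depends on [0:s, 1:u]
#3=u depends on [2:q]
#4=t has no predecessor
#5=s depends on [2:q]
#6=s depends on [5:s]
sources: [0:s, 1:u, 4:t]
N(rest) = Σ N(rest − s) over sources s of rest; N(one piece) = 1:
  size 1 → [3]=1  [4]=1  [6]=1
  size 2 → [3,4]=2  [3,6]=2  [4,6]=2  [5,6]=1
  size 3 → [3,4,6]=6  [3,5,6]=3  [4,5,6]=3
  size 4 → [2,3,5,6]=3  [3,4,5,6]=12
  size 5 → [0,2,3,5,6]=3  [1,2,3,5,6]=3  [2,3,4,5,6]=15
  first=0(s) contributes 18
  first=1(u) contributes 18
  first=4(t) contributes 6
|[w]| = 42

42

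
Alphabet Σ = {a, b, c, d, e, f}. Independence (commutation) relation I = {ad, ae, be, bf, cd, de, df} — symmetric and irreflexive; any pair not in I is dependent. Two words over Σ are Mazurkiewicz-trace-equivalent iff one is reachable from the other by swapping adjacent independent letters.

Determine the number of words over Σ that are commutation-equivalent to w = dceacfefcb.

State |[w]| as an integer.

18

drop 0:d onto floor
drop 1:c onto floor
drop 2:e onto {1:c}
drop 3:a onto {1:c}
drop 4:c onto {2:e, 3:a}
drop 5:f onto {4:c}
drop 6:e onto {5:f}
drop 7:f onto {6:e}
drop 8:c onto {7:f}
drop 9:b onto {0:d, 8:c}
ground layer = {0:d, 1:c}
drop-orders for the pieces not yet dropped (sum over which currently-grounded one goes next):
  1 to go: {9} 1
  2 to go: {0,9} 1  {8,9} 1
  3 to go: {0,8,9} 2  {7,8,9} 1
  4 to go: {0,7,8,9} 3  {6,7,8,9} 1
  5 to go: {0,6,7,8,9} 4  {5,6,7,8,9} 1
  6 to go: {0,5,6,7,8,9} 5  {4,5,6,7,8,9} 1
  7 to go: {0,4,5,6,7,8,9} 6  {2,4,5,6,7,8,9} 1  {3,4,5,6,7,8,9} 1
  8 to go: {0,2,4,5,6,7,8,9} 7  {0,3,4,5,6,7,8,9} 7  {2,3,4,5,6,7,8,9} 2
  if 0:d drops first: 2 orders
  if 1:c drops first: 16 orders
heap linearizations: 18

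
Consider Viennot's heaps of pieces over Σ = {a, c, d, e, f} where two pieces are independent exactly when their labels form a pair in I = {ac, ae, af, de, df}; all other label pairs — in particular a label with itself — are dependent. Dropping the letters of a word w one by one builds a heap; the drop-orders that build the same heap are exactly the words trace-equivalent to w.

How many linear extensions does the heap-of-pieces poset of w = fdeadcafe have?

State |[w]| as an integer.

45

0(f) covers ∅
1(d) covers ∅
2(e) covers 0:f
3(a) covers 1:d
4(d) covers 3:a
5(c) covers 2:e, 4:d
6(a) covers 4:d
7(f) covers 5:c
8(e) covers 7:f
floor of heap: 0:f, 1:d
completions by unplaced set U, small U first (add the entries for U minus each lowest piece of U):
  |U|=1: {6}:1  {8}:1
  |U|=2: {6,8}:2  {7,8}:1
  |U|=3: {5,7,8}:1  {6,7,8}:3
  |U|=4: {2,5,7,8}:1  {5,6,7,8}:4
  |U|=5: {0,2,5,7,8}:1  {2,5,6,7,8}:5  {4,5,6,7,8}:4
  |U|=6: {0,2,5,6,7,8}:6  {2,4,5,6,7,8}:9  {3,4,5,6,7,8}:4
  |U|=7: {0,2,4,5,6,7,8}:15  {1,3,4,5,6,7,8}:4  {2,3,4,5,6,7,8}:13
  start at 0(f): 17
  start at 1(d): 28
sum over floor = 45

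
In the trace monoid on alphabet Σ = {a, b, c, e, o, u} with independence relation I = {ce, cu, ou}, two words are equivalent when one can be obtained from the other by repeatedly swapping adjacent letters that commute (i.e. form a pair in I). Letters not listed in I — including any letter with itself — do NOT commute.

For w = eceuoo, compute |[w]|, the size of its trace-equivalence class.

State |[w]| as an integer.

10

#0=e has no predecessor
#1=c has no predecessor
#2=e depends on [0:e]
#3=u depends on [2:e]
#4=o depends on [1:c, 2:e]
#5=o depends on [4:o]
sources: [0:e, 1:c]
N(rest) = Σ N(rest − s) over sources s of rest; N(one piece) = 1:
  size 1 → [3]=1  [5]=1
  size 2 → [3,5]=2  [4,5]=1
  size 3 → [1,4,5]=1  [3,4,5]=3
  size 4 → [1,3,4,5]=4  [2,3,4,5]=3
  first=0(e) contributes 7
  first=1(c) contributes 3
|[w]| = 10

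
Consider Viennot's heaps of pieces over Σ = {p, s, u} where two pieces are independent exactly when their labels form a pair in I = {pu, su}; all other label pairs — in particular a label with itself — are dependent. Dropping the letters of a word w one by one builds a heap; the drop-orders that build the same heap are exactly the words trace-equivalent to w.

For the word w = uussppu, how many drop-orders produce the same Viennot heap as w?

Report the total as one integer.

35

drop 0:u onto floor
drop 1:u onto {0:u}
drop 2:s onto floor
drop 3:s onto {2:s}
drop 4:p onto {3:s}
drop 5:p onto {4:p}
drop 6:u onto {1:u}
ground layer = {0:u, 2:s}
drop-orders for the pieces not yet dropped (sum over which currently-grounded one goes next):
  1 to go: {5} 1  {6} 1
  2 to go: {1,6} 1  {4,5} 1  {5,6} 2
  3 to go: {0,1,6} 1  {1,5,6} 3  {3,4,5} 1  {4,5,6} 3
  4 to go: {0,1,5,6} 4  {1,4,5,6} 6  {2,3,4,5} 1  {3,4,5,6} 4
  5 to go: {0,1,4,5,6} 10  {1,3,4,5,6} 10  {2,3,4,5,6} 5
  if 0:u drops first: 15 orders
  if 2:s drops first: 20 orders
heap linearizations: 35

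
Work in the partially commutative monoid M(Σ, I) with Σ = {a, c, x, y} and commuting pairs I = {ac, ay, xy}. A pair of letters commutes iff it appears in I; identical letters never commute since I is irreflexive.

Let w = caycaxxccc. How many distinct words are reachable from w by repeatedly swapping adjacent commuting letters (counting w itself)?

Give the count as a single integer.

0(c) covers ∅
1(a) covers ∅
2(y) covers 0:c
3(c) covers 2:y
4(a) covers 1:a
5(x) covers 3:c, 4:a
6(x) covers 5:x
7(c) covers 6:x
8(c) covers 7:c
9(c) covers 8:c
floor of heap: 0:c, 1:a
completions by unplaced set U, small U first (add the entries for U minus each lowest piece of U):
  |U|=1: {9}:1
  |U|=2: {8,9}:1
  |U|=3: {7,8,9}:1
  |U|=4: {6,7,8,9}:1
  |U|=5: {5,6,7,8,9}:1
  |U|=6: {3,5,6,7,8,9}:1  {4,5,6,7,8,9}:1
  |U|=7: {1,4,5,6,7,8,9}:1  {2,3,5,6,7,8,9}:1  {3,4,5,6,7,8,9}:2
  |U|=8: {0,2,3,5,6,7,8,9}:1  {1,3,4,5,6,7,8,9}:3  {2,3,4,5,6,7,8,9}:3
  start at 0(c): 6
  start at 1(a): 4
sum over floor = 10

10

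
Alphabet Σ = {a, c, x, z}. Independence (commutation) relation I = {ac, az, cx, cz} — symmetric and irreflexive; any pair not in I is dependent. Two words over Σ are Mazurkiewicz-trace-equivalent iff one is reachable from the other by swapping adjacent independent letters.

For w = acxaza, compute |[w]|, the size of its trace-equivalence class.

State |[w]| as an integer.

18

drop 0:a onto floor
drop 1:c onto floor
drop 2:x onto {0:a}
drop 3:a onto {2:x}
drop 4:z onto {2:x}
drop 5:a onto {3:a}
ground layer = {0:a, 1:c}
drop-orders for the pieces not yet dropped (sum over which currently-grounded one goes next):
  1 to go: {1} 1  {4} 1  {5} 1
  2 to go: {1,4} 2  {1,5} 2  {3,5} 1  {4,5} 2
  3 to go: {1,3,5} 3  {1,4,5} 6  {3,4,5} 3
  4 to go: {1,3,4,5} 12  {2,3,4,5} 3
  if 0:a drops first: 15 orders
  if 1:c drops first: 3 orders
heap linearizations: 18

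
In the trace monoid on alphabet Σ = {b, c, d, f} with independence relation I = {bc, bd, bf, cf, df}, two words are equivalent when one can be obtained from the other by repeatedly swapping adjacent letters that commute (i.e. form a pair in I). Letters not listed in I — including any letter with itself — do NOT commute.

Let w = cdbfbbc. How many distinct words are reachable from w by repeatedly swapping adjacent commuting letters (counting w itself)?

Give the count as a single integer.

0(c) covers ∅
1(d) covers 0:c
2(b) covers ∅
3(f) covers ∅
4(b) covers 2:b
5(b) covers 4:b
6(c) covers 1:d
floor of heap: 0:c, 2:b, 3:f
completions by unplaced set U, small U first (add the entries for U minus each lowest piece of U):
  |U|=1: {3}:1  {5}:1  {6}:1
  |U|=2: {1,6}:1  {3,5}:2  {3,6}:2  {4,5}:1  {5,6}:2
  |U|=3: {0,1,6}:1  {1,3,6}:3  {1,5,6}:3  {2,4,5}:1  {3,4,5}:3  {3,5,6}:6  {4,5,6}:3
  |U|=4: {0,1,3,6}:4  {0,1,5,6}:4  {1,3,5,6}:12  {1,4,5,6}:6  {2,3,4,5}:4  {2,4,5,6}:4  {3,4,5,6}:12
  |U|=5: {0,1,3,5,6}:20  {0,1,4,5,6}:10  {1,2,4,5,6}:10  {1,3,4,5,6}:30  {2,3,4,5,6}:20
  start at 0(c): 60
  start at 2(b): 60
  start at 3(f): 20
sum over floor = 140

140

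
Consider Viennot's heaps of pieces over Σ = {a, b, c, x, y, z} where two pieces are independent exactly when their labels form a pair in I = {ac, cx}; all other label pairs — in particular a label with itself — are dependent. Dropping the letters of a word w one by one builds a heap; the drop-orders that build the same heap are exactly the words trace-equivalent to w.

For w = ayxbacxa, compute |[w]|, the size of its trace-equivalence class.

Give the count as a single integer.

drop 0:a onto floor
drop 1:y onto {0:a}
drop 2:x onto {1:y}
drop 3:b onto {2:x}
drop 4:a onto {3:b}
drop 5:c onto {3:b}
drop 6:x onto {4:a}
drop 7:a onto {6:x}
ground layer = {0:a}
drop-orders for the pieces not yet dropped (sum over which currently-grounded one goes next):
  1 to go: {5} 1  {7} 1
  2 to go: {5,7} 2  {6,7} 1
  3 to go: {4,6,7} 1  {5,6,7} 3
  4 to go: {4,5,6,7} 4
  5 to go: {3,4,5,6,7} 4
  6 to go: {2,3,4,5,6,7} 4
  if 0:a drops first: 4 orders

4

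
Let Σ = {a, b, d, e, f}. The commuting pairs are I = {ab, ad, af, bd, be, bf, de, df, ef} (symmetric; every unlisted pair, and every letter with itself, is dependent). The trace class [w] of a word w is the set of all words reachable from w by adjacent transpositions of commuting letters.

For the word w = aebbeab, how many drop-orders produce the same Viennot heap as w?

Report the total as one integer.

35

drop 0:a onto floor
drop 1:e onto {0:a}
drop 2:b onto floor
drop 3:b onto {2:b}
drop 4:e onto {1:e}
drop 5:a onto {4:e}
drop 6:b onto {3:b}
ground layer = {0:a, 2:b}
drop-orders for the pieces not yet dropped (sum over which currently-grounded one goes next):
  1 to go: {5} 1  {6} 1
  2 to go: {3,6} 1  {4,5} 1  {5,6} 2
  3 to go: {1,4,5} 1  {2,3,6} 1  {3,5,6} 3  {4,5,6} 3
  4 to go: {0,1,4,5} 1  {1,4,5,6} 4  {2,3,5,6} 4  {3,4,5,6} 6
  5 to go: {0,1,4,5,6} 5  {1,3,4,5,6} 10  {2,3,4,5,6} 10
  if 0:a drops first: 20 orders
  if 2:b drops first: 15 orders
heap linearizations: 35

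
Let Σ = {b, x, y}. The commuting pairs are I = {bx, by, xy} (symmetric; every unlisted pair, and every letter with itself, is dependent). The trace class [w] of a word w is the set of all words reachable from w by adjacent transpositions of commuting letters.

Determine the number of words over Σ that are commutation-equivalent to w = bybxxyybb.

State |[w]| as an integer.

1260

#0=b has no predecessor
#1=y has no predecessor
#2=b depends on [0:b]
#3=x has no predecessor
#4=x depends on [3:x]
#5=y depends on [1:y]
#6=y depends on [5:y]
#7=b depends on [2:b]
#8=b depends on [7:b]
sources: [0:b, 1:y, 3:x]
N(rest) = Σ N(rest − s) over sources s of rest; N(one piece) = 1:
  size 1 → [4]=1  [6]=1  [8]=1
  size 2 → [3,4]=1  [4,6]=2  [4,8]=2  [5,6]=1  [6,8]=2  [7,8]=1
  size 3 → [1,5,6]=1  [2,7,8]=1  [3,4,6]=3  [3,4,8]=3  [4,5,6]=3  [4,6,8]=6  [4,7,8]=3  [5,6,8]=3  [6,7,8]=3
  size 4 → [0,2,7,8]=1  [1,4,5,6]=4  [1,5,6,8]=4  [2,4,7,8]=4  [2,6,7,8]=4  [3,4,5,6]=6  [3,4,6,8]=12  [3,4,7,8]=6  [4,5,6,8]=12  [4,6,7,8]=12  [5,6,7,8]=6
  size 5 → [0,2,4,7,8]=5  [0,2,6,7,8]=5  [1,3,4,5,6]=10  [1,4,5,6,8]=20  [1,5,6,7,8]=10  [2,3,4,7,8]=10  [2,4,6,7,8]=20  [2,5,6,7,8]=10  [3,4,5,6,8]=30  [3,4,6,7,8]=30  [4,5,6,7,8]=30
  size 6 → [0,2,3,4,7,8]=15  [0,2,4,6,7,8]=30  [0,2,5,6,7,8]=15  [1,2,5,6,7,8]=20  [1,3,4,5,6,8]=60  [1,4,5,6,7,8]=60  [2,3,4,6,7,8]=60  [2,4,5,6,7,8]=60  [3,4,5,6,7,8]=90
  size 7 → [0,1,2,5,6,7,8]=35  [0,2,3,4,6,7,8]=105  [0,2,4,5,6,7,8]=105  [1,2,4,5,6,7,8]=140  [1,3,4,5,6,7,8]=210  [2,3,4,5,6,7,8]=210
  first=0(b) contributes 560
  first=1(y) contributes 420
  first=3(x) contributes 280
|[w]| = 1260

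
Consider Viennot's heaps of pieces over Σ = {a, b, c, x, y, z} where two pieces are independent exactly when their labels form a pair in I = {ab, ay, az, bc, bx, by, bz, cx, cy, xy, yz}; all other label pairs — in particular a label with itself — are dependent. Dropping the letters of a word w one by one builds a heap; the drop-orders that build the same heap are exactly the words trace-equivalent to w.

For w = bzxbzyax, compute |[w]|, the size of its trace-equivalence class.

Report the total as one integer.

336

drop 0:b onto floor
drop 1:z onto floor
drop 2:x onto {1:z}
drop 3:b onto {0:b}
drop 4:z onto {2:x}
drop 5:y onto floor
drop 6:a onto {2:x}
drop 7:x onto {4:z, 6:a}
ground layer = {0:b, 1:z, 5:y}
drop-orders for the pieces not yet dropped (sum over which currently-grounded one goes next):
  1 to go: {3} 1  {5} 1  {7} 1
  2 to go: {0,3} 1  {3,5} 2  {3,7} 2  {4,7} 1  {5,7} 2  {6,7} 1
  3 to go: {0,3,5} 3  {0,3,7} 3  {3,4,7} 3  {3,5,7} 6  {3,6,7} 3  {4,5,7} 3  {4,6,7} 2  {5,6,7} 3
  4 to go: {0,3,4,7} 6  {0,3,5,7} 12  {0,3,6,7} 6  {2,4,6,7} 2  {3,4,5,7} 12  {3,4,6,7} 8  {3,5,6,7} 12  {4,5,6,7} 8
  5 to go: {0,3,4,5,7} 30  {0,3,4,6,7} 20  {0,3,5,6,7} 30  {1,2,4,6,7} 2  {2,3,4,6,7} 10  {2,4,5,6,7} 10  {3,4,5,6,7} 40
  6 to go: {0,2,3,4,6,7} 30  {0,3,4,5,6,7} 120  {1,2,3,4,6,7} 12  {1,2,4,5,6,7} 12  {2,3,4,5,6,7} 60
  if 0:b drops first: 84 orders
  if 1:z drops first: 210 orders
  if 5:y drops first: 42 orders
heap linearizations: 336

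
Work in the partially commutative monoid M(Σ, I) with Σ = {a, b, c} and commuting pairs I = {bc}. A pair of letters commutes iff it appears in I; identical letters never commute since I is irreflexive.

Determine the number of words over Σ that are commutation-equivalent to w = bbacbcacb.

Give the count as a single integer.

6

drop 0:b onto floor
drop 1:b onto {0:b}
drop 2:a onto {1:b}
drop 3:c onto {2:a}
drop 4:b onto {2:a}
drop 5:c onto {3:c}
drop 6:a onto {4:b, 5:c}
drop 7:c onto {6:a}
drop 8:b onto {6:a}
ground layer = {0:b}
drop-orders for the pieces not yet dropped (sum over which currently-grounded one goes next):
  1 to go: {7} 1  {8} 1
  2 to go: {7,8} 2
  3 to go: {6,7,8} 2
  4 to go: {4,6,7,8} 2  {5,6,7,8} 2
  5 to go: {3,5,6,7,8} 2  {4,5,6,7,8} 4
  6 to go: {3,4,5,6,7,8} 6
  7 to go: {2,3,4,5,6,7,8} 6
  if 0:b drops first: 6 orders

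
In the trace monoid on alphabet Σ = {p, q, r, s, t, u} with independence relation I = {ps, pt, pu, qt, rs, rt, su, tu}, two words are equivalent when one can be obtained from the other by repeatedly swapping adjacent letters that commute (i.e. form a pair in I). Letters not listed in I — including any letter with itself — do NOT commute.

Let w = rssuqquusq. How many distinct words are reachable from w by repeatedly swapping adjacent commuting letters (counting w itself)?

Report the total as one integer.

18

0(r) covers ∅
1(s) covers ∅
2(s) covers 1:s
3(u) covers 0:r
4(q) covers 2:s, 3:u
5(q) covers 4:q
6(u) covers 5:q
7(u) covers 6:u
8(s) covers 5:q
9(q) covers 7:u, 8:s
floor of heap: 0:r, 1:s
completions by unplaced set U, small U first (add the entries for U minus each lowest piece of U):
  |U|=1: {9}:1
  |U|=2: {7,9}:1  {8,9}:1
  |U|=3: {6,7,9}:1  {7,8,9}:2
  |U|=4: {6,7,8,9}:3
  |U|=5: {5,6,7,8,9}:3
  |U|=6: {4,5,6,7,8,9}:3
  |U|=7: {2,4,5,6,7,8,9}:3  {3,4,5,6,7,8,9}:3
  |U|=8: {0,3,4,5,6,7,8,9}:3  {1,2,4,5,6,7,8,9}:3  {2,3,4,5,6,7,8,9}:6
  start at 0(r): 9
  start at 1(s): 9
sum over floor = 18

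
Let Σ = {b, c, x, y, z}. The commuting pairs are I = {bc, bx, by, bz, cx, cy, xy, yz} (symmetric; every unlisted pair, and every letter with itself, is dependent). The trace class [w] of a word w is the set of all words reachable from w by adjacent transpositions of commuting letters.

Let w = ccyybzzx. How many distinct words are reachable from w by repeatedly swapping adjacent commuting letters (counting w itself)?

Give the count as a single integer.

0(c) covers ∅
1(c) covers 0:c
2(y) covers ∅
3(y) covers 2:y
4(b) covers ∅
5(z) covers 1:c
6(z) covers 5:z
7(x) covers 6:z
floor of heap: 0:c, 2:y, 4:b
completions by unplaced set U, small U first (add the entries for U minus each lowest piece of U):
  |U|=1: {3}:1  {4}:1  {7}:1
  |U|=2: {2,3}:1  {3,4}:2  {3,7}:2  {4,7}:2  {6,7}:1
  |U|=3: {2,3,4}:3  {2,3,7}:3  {3,4,7}:6  {3,6,7}:3  {4,6,7}:3  {5,6,7}:1
  |U|=4: {1,5,6,7}:1  {2,3,4,7}:12  {2,3,6,7}:6  {3,4,6,7}:12  {3,5,6,7}:4  {4,5,6,7}:4
  |U|=5: {0,1,5,6,7}:1  {1,3,5,6,7}:5  {1,4,5,6,7}:5  {2,3,4,6,7}:30  {2,3,5,6,7}:10  {3,4,5,6,7}:20
  |U|=6: {0,1,3,5,6,7}:6  {0,1,4,5,6,7}:6  {1,2,3,5,6,7}:15  {1,3,4,5,6,7}:30  {2,3,4,5,6,7}:60
  start at 0(c): 105
  start at 2(y): 42
  start at 4(b): 21
sum over floor = 168

168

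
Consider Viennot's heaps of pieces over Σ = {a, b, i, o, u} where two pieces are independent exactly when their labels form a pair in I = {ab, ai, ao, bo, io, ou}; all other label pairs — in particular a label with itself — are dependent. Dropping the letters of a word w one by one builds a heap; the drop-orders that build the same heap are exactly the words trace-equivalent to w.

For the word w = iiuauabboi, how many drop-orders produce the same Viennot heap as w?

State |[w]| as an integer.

40

piece 0:i — minimal
piece 1:i rests on {0:i}
piece 2:u rests on {1:i}
piece 3:a rests on {2:u}
piece 4:u rests on {3:a}
piece 5:a rests on {4:u}
piece 6:b rests on {4:u}
piece 7:b rests on {6:b}
piece 8:o — minimal
piece 9:i rests on {7:b}
minimal pieces: {0:i, 8:o}
ways to finish when only these pieces remain (= sum over removing one remaining piece with nothing left below it):
  1 left: {5}→1  {8}→1  {9}→1
  2 left: {5,8}→2  {5,9}→2  {7,9}→1  {8,9}→2
  3 left: {5,7,9}→3  {5,8,9}→6  {6,7,9}→1  {7,8,9}→3
  4 left: {5,6,7,9}→4  {5,7,8,9}→12  {6,7,8,9}→4
  5 left: {4,5,6,7,9}→4  {5,6,7,8,9}→20
  6 left: {3,4,5,6,7,9}→4  {4,5,6,7,8,9}→24
  7 left: {2,3,4,5,6,7,9}→4  {3,4,5,6,7,8,9}→28
  8 left: {1,2,3,4,5,6,7,9}→4  {2,3,4,5,6,7,8,9}→32
  placing 0:i first → 36 extensions
  placing 8:o first → 4 extensions
total linear extensions = 40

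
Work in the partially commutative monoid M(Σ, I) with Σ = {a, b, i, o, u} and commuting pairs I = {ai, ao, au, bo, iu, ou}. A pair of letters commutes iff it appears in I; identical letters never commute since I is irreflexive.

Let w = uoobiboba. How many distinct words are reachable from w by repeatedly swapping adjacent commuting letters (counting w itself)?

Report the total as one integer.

piece 0:u — minimal
piece 1:o — minimal
piece 2:o rests on {1:o}
piece 3:b rests on {0:u}
piece 4:i rests on {2:o, 3:b}
piece 5:b rests on {4:i}
piece 6:o rests on {4:i}
piece 7:b rests on {5:b}
piece 8:a rests on {7:b}
minimal pieces: {0:u, 1:o}
ways to finish when only these pieces remain (= sum over removing one remaining piece with nothing left below it):
  1 left: {6}→1  {8}→1
  2 left: {6,8}→2  {7,8}→1
  3 left: {5,7,8}→1  {6,7,8}→3
  4 left: {5,6,7,8}→4
  5 left: {4,5,6,7,8}→4
  6 left: {2,4,5,6,7,8}→4  {3,4,5,6,7,8}→4
  7 left: {0,3,4,5,6,7,8}→4  {1,2,4,5,6,7,8}→4  {2,3,4,5,6,7,8}→8
  placing 0:u first → 12 extensions
  placing 1:o first → 12 extensions
total linear extensions = 24

24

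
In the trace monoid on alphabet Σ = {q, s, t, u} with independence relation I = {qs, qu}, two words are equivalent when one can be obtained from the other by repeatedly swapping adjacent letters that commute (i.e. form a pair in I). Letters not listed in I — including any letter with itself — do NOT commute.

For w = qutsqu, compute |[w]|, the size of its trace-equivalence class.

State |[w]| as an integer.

#0=q has no predecessor
#1=u has no predecessor
#2=t depends on [0:q, 1:u]
#3=s depends on [2:t]
#4=q depends on [2:t]
#5=u depends on [3:s]
sources: [0:q, 1:u]
N(rest) = Σ N(rest − s) over sources s of rest; N(one piece) = 1:
  size 1 → [4]=1  [5]=1
  size 2 → [3,5]=1  [4,5]=2
  size 3 → [3,4,5]=3
  size 4 → [2,3,4,5]=3
  first=0(q) contributes 3
  first=1(u) contributes 3
|[w]| = 6

6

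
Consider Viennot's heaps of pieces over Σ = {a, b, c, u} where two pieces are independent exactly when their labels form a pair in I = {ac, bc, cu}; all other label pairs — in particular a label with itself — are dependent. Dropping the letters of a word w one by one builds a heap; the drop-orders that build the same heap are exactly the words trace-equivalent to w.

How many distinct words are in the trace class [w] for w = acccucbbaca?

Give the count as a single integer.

462

#0=a has no predecessor
#1=c has no predecessor
#2=c depends on [1:c]
#3=c depends on [2:c]
#4=u depends on [0:a]
#5=c depends on [3:c]
#6=b depends on [4:u]
#7=b depends on [6:b]
#8=a depends on [7:b]
#9=c depends on [5:c]
#10=a depends on [8:a]
sources: [0:a, 1:c]
N(rest) = Σ N(rest − s) over sources s of rest; N(one piece) = 1:
  size 1 → [9]=1  [10]=1
  size 2 → [5,9]=1  [8,10]=1  [9,10]=2
  size 3 → [3,5,9]=1  [5,9,10]=3  [7,8,10]=1  [8,9,10]=3
  size 4 → [2,3,5,9]=1  [3,5,9,10]=4  [5,8,9,10]=6  [6,7,8,10]=1  [7,8,9,10]=4
  size 5 → [1,2,3,5,9]=1  [2,3,5,9,10]=5  [3,5,8,9,10]=10  [4,6,7,8,10]=1  [5,7,8,9,10]=10  [6,7,8,9,10]=5
  size 6 → [0,4,6,7,8,10]=1  [1,2,3,5,9,10]=6  [2,3,5,8,9,10]=15  [3,5,7,8,9,10]=20  [4,6,7,8,9,10]=6  [5,6,7,8,9,10]=15
  size 7 → [0,4,6,7,8,9,10]=7  [1,2,3,5,8,9,10]=21  [2,3,5,7,8,9,10]=35  [3,5,6,7,8,9,10]=35  [4,5,6,7,8,9,10]=21
  size 8 → [0,4,5,6,7,8,9,10]=28  [1,2,3,5,7,8,9,10]=56  [2,3,5,6,7,8,9,10]=70  [3,4,5,6,7,8,9,10]=56
  size 9 → [0,3,4,5,6,7,8,9,10]=84  [1,2,3,5,6,7,8,9,10]=126  [2,3,4,5,6,7,8,9,10]=126
  first=0(a) contributes 252
  first=1(c) contributes 210
|[w]| = 462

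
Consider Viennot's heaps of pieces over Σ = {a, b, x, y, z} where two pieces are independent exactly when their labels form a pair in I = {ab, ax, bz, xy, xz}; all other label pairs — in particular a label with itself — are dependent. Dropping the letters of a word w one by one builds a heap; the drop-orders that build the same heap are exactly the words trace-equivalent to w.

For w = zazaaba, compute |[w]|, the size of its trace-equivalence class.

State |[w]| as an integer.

7

0(z) covers ∅
1(a) covers 0:z
2(z) covers 1:a
3(a) covers 2:z
4(a) covers 3:a
5(b) covers ∅
6(a) covers 4:a
floor of heap: 0:z, 5:b
completions by unplaced set U, small U first (add the entries for U minus each lowest piece of U):
  |U|=1: {5}:1  {6}:1
  |U|=2: {4,6}:1  {5,6}:2
  |U|=3: {3,4,6}:1  {4,5,6}:3
  |U|=4: {2,3,4,6}:1  {3,4,5,6}:4
  |U|=5: {1,2,3,4,6}:1  {2,3,4,5,6}:5
  start at 0(z): 6
  start at 5(b): 1
sum over floor = 7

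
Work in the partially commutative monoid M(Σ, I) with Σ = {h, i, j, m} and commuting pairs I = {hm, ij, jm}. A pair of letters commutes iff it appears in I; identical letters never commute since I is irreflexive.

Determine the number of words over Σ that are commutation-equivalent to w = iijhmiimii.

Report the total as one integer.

7

drop 0:i onto floor
drop 1:i onto {0:i}
drop 2:j onto floor
drop 3:h onto {1:i, 2:j}
drop 4:m onto {1:i}
drop 5:i onto {3:h, 4:m}
drop 6:i onto {5:i}
drop 7:m onto {6:i}
drop 8:i onto {7:m}
drop 9:i onto {8:i}
ground layer = {0:i, 2:j}
drop-orders for the pieces not yet dropped (sum over which currently-grounded one goes next):
  1 to go: {9} 1
  2 to go: {8,9} 1
  3 to go: {7,8,9} 1
  4 to go: {6,7,8,9} 1
  5 to go: {5,6,7,8,9} 1
  6 to go: {3,5,6,7,8,9} 1  {4,5,6,7,8,9} 1
  7 to go: {2,3,5,6,7,8,9} 1  {3,4,5,6,7,8,9} 2
  8 to go: {1,3,4,5,6,7,8,9} 2  {2,3,4,5,6,7,8,9} 3
  if 0:i drops first: 5 orders
  if 2:j drops first: 2 orders
heap linearizations: 7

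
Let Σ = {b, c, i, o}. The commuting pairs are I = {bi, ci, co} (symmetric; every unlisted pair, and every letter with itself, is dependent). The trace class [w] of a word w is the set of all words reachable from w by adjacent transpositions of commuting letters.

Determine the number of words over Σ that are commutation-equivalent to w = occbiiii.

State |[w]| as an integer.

drop 0:o onto floor
drop 1:c onto floor
drop 2:c onto {1:c}
drop 3:b onto {0:o, 2:c}
drop 4:i onto {0:o}
drop 5:i onto {4:i}
drop 6:i onto {5:i}
drop 7:i onto {6:i}
ground layer = {0:o, 1:c}
drop-orders for the pieces not yet dropped (sum over which currently-grounded one goes next):
  1 to go: {3} 1  {7} 1
  2 to go: {2,3} 1  {3,7} 2  {6,7} 1
  3 to go: {1,2,3} 1  {2,3,7} 3  {3,6,7} 3  {5,6,7} 1
  4 to go: {1,2,3,7} 4  {2,3,6,7} 6  {3,5,6,7} 4  {4,5,6,7} 1
  5 to go: {1,2,3,6,7} 10  {2,3,5,6,7} 10  {3,4,5,6,7} 5
  6 to go: {0,3,4,5,6,7} 5  {1,2,3,5,6,7} 20  {2,3,4,5,6,7} 15
  if 0:o drops first: 35 orders
  if 1:c drops first: 20 orders
heap linearizations: 55

55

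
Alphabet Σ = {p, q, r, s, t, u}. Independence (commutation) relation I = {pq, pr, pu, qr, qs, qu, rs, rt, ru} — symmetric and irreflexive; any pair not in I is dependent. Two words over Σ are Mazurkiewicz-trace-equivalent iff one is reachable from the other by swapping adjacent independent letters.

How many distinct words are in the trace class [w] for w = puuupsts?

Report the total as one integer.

10

#0=p has no predecessor
#1=u has no predecessor
#2=u depends on [1:u]
#3=u depends on [2:u]
#4=p depends on [0:p]
#5=s depends on [3:u, 4:p]
#6=t depends on [5:s]
#7=s depends on [6:t]
sources: [0:p, 1:u]
N(rest) = Σ N(rest − s) over sources s of rest; N(one piece) = 1:
  size 1 → [7]=1
  size 2 → [6,7]=1
  size 3 → [5,6,7]=1
  size 4 → [3,5,6,7]=1  [4,5,6,7]=1
  size 5 → [0,4,5,6,7]=1  [2,3,5,6,7]=1  [3,4,5,6,7]=2
  size 6 → [0,3,4,5,6,7]=3  [1,2,3,5,6,7]=1  [2,3,4,5,6,7]=3
  first=0(p) contributes 4
  first=1(u) contributes 6
|[w]| = 10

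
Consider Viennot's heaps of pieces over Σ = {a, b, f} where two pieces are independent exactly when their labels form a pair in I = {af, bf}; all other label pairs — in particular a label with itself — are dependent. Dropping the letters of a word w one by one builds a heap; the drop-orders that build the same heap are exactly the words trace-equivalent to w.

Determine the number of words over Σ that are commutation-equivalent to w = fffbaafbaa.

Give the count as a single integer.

drop 0:f onto floor
drop 1:f onto {0:f}
drop 2:f onto {1:f}
drop 3:b onto floor
drop 4:a onto {3:b}
drop 5:a onto {4:a}
drop 6:f onto {2:f}
drop 7:b onto {5:a}
drop 8:a onto {7:b}
drop 9:a onto {8:a}
ground layer = {0:f, 3:b}
drop-orders for the pieces not yet dropped (sum over which currently-grounded one goes next):
  1 to go: {6} 1  {9} 1
  2 to go: {2,6} 1  {6,9} 2  {8,9} 1
  3 to go: {1,2,6} 1  {2,6,9} 3  {6,8,9} 3  {7,8,9} 1
  4 to go: {0,1,2,6} 1  {1,2,6,9} 4  {2,6,8,9} 6  {5,7,8,9} 1  {6,7,8,9} 4
  5 to go: {0,1,2,6,9} 5  {1,2,6,8,9} 10  {2,6,7,8,9} 10  {4,5,7,8,9} 1  {5,6,7,8,9} 5
  6 to go: {0,1,2,6,8,9} 15  {1,2,6,7,8,9} 20  {2,5,6,7,8,9} 15  {3,4,5,7,8,9} 1  {4,5,6,7,8,9} 6
  7 to go: {0,1,2,6,7,8,9} 35  {1,2,5,6,7,8,9} 35  {2,4,5,6,7,8,9} 21  {3,4,5,6,7,8,9} 7
  8 to go: {0,1,2,5,6,7,8,9} 70  {1,2,4,5,6,7,8,9} 56  {2,3,4,5,6,7,8,9} 28
  if 0:f drops first: 84 orders
  if 3:b drops first: 126 orders
heap linearizations: 210

210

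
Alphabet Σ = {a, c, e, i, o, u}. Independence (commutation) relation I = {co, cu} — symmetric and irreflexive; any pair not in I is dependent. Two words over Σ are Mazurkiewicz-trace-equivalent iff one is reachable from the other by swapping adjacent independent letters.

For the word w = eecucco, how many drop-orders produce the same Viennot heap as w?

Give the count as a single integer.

10

0(e) covers ∅
1(e) covers 0:e
2(c) covers 1:e
3(u) covers 1:e
4(c) covers 2:c
5(c) covers 4:c
6(o) covers 3:u
floor of heap: 0:e
completions by unplaced set U, small U first (add the entries for U minus each lowest piece of U):
  |U|=1: {5}:1  {6}:1
  |U|=2: {3,6}:1  {4,5}:1  {5,6}:2
  |U|=3: {2,4,5}:1  {3,5,6}:3  {4,5,6}:3
  |U|=4: {2,4,5,6}:4  {3,4,5,6}:6
  |U|=5: {2,3,4,5,6}:10
  start at 0(e): 10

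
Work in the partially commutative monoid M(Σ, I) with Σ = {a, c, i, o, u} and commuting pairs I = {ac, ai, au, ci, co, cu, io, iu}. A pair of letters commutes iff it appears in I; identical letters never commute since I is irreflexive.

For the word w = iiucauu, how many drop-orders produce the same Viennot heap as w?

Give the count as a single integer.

420

drop 0:i onto floor
drop 1:i onto {0:i}
drop 2:u onto floor
drop 3:c onto floor
drop 4:a onto floor
drop 5:u onto {2:u}
drop 6:u onto {5:u}
ground layer = {0:i, 2:u, 3:c, 4:a}
drop-orders for the pieces not yet dropped (sum over which currently-grounded one goes next):
  1 to go: {1} 1  {3} 1  {4} 1  {6} 1
  2 to go: {0,1} 1  {1,3} 2  {1,4} 2  {1,6} 2  {3,4} 2  {3,6} 2  {4,6} 2  {5,6} 1
  3 to go: {0,1,3} 3  {0,1,4} 3  {0,1,6} 3  {1,3,4} 6  {1,3,6} 6  {1,4,6} 6  {1,5,6} 3  {2,5,6} 1  {3,4,6} 6  {3,5,6} 3  {4,5,6} 3
  4 to go: {0,1,3,4} 12  {0,1,3,6} 12  {0,1,4,6} 12  {0,1,5,6} 6  {1,2,5,6} 4  {1,3,4,6} 24  {1,3,5,6} 12  {1,4,5,6} 12  {2,3,5,6} 4  {2,4,5,6} 4  {3,4,5,6} 12
  5 to go: {0,1,2,5,6} 10  {0,1,3,4,6} 60  {0,1,3,5,6} 30  {0,1,4,5,6} 30  {1,2,3,5,6} 20  {1,2,4,5,6} 20  {1,3,4,5,6} 60  {2,3,4,5,6} 20
  if 0:i drops first: 120 orders
  if 2:u drops first: 180 orders
  if 3:c drops first: 60 orders
  if 4:a drops first: 60 orders
heap linearizations: 420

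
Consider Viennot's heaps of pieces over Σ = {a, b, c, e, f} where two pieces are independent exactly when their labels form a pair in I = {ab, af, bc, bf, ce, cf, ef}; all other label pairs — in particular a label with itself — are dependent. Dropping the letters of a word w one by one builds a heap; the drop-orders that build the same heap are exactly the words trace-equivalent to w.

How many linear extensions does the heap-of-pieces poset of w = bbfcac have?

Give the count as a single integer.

60

piece 0:b — minimal
piece 1:b rests on {0:b}
piece 2:f — minimal
piece 3:c — minimal
piece 4:a rests on {3:c}
piece 5:c rests on {4:a}
minimal pieces: {0:b, 2:f, 3:c}
ways to finish when only these pieces remain (= sum over removing one remaining piece with nothing left below it):
  1 left: {1}→1  {2}→1  {5}→1
  2 left: {0,1}→1  {1,2}→2  {1,5}→2  {2,5}→2  {4,5}→1
  3 left: {0,1,2}→3  {0,1,5}→3  {1,2,5}→6  {1,4,5}→3  {2,4,5}→3  {3,4,5}→1
  4 left: {0,1,2,5}→12  {0,1,4,5}→6  {1,2,4,5}→12  {1,3,4,5}→4  {2,3,4,5}→4
  placing 0:b first → 20 extensions
  placing 2:f first → 10 extensions
  placing 3:c first → 30 extensions
total linear extensions = 60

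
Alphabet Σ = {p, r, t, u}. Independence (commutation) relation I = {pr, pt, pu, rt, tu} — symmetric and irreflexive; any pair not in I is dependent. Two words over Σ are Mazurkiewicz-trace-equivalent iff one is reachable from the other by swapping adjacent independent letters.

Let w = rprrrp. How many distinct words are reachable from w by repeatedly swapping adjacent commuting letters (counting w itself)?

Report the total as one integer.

0(r) covers ∅
1(p) covers ∅
2(r) covers 0:r
3(r) covers 2:r
4(r) covers 3:r
5(p) covers 1:p
floor of heap: 0:r, 1:p
completions by unplaced set U, small U first (add the entries for U minus each lowest piece of U):
  |U|=1: {4}:1  {5}:1
  |U|=2: {1,5}:1  {3,4}:1  {4,5}:2
  |U|=3: {1,4,5}:3  {2,3,4}:1  {3,4,5}:3
  |U|=4: {0,2,3,4}:1  {1,3,4,5}:6  {2,3,4,5}:4
  start at 0(r): 10
  start at 1(p): 5
sum over floor = 15

15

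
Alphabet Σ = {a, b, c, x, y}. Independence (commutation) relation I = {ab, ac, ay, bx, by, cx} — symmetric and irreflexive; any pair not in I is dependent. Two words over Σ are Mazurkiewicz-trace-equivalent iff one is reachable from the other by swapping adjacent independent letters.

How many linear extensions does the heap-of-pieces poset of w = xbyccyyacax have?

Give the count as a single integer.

#0=x has no predecessor
#1=b has no predecessor
#2=y depends on [0:x]
#3=c depends on [1:b, 2:y]
#4=c depends on [3:c]
#5=y depends on [4:c]
#6=y depends on [5:y]
#7=a depends on [0:x]
#8=c depends on [6:y]
#9=a depends on [7:a]
#10=x depends on [6:y, 9:a]
sources: [0:x, 1:b]
N(rest) = Σ N(rest − s) over sources s of rest; N(one piece) = 1:
  size 1 → [8]=1  [10]=1
  size 2 → [8,10]=2  [9,10]=1
  size 3 → [6,8,10]=2  [7,9,10]=1  [8,9,10]=3
  size 4 → [5,6,8,10]=2  [6,8,9,10]=5  [7,8,9,10]=4
  size 5 → [4,5,6,8,10]=2  [5,6,8,9,10]=7  [6,7,8,9,10]=9
  size 6 → [3,4,5,6,8,10]=2  [4,5,6,8,9,10]=9  [5,6,7,8,9,10]=16
  size 7 → [1,3,4,5,6,8,10]=2  [2,3,4,5,6,8,10]=2  [3,4,5,6,8,9,10]=11  [4,5,6,7,8,9,10]=25
  size 8 → [1,2,3,4,5,6,8,10]=4  [1,3,4,5,6,8,9,10]=13  [2,3,4,5,6,8,9,10]=13  [3,4,5,6,7,8,9,10]=36
  size 9 → [1,2,3,4,5,6,8,9,10]=30  [1,3,4,5,6,7,8,9,10]=49  [2,3,4,5,6,7,8,9,10]=49
  first=0(x) contributes 128
  first=1(b) contributes 49
|[w]| = 177

177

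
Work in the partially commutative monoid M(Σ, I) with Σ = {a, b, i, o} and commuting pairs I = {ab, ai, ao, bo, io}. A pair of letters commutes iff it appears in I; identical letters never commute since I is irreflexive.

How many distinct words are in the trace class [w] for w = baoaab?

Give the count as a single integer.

60

drop 0:b onto floor
drop 1:a onto floor
drop 2:o onto floor
drop 3:a onto {1:a}
drop 4:a onto {3:a}
drop 5:b onto {0:b}
ground layer = {0:b, 1:a, 2:o}
drop-orders for the pieces not yet dropped (sum over which currently-grounded one goes next):
  1 to go: {2} 1  {4} 1  {5} 1
  2 to go: {0,5} 1  {2,4} 2  {2,5} 2  {3,4} 1  {4,5} 2
  3 to go: {0,2,5} 3  {0,4,5} 3  {1,3,4} 1  {2,3,4} 3  {2,4,5} 6  {3,4,5} 3
  4 to go: {0,2,4,5} 12  {0,3,4,5} 6  {1,2,3,4} 4  {1,3,4,5} 4  {2,3,4,5} 12
  if 0:b drops first: 20 orders
  if 1:a drops first: 30 orders
  if 2:o drops first: 10 orders
heap linearizations: 60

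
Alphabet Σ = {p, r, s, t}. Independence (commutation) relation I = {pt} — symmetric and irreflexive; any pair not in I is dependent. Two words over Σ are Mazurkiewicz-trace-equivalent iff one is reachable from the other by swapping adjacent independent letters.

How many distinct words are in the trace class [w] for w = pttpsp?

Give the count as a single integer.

6

0(p) covers ∅
1(t) covers ∅
2(t) covers 1:t
3(p) covers 0:p
4(s) covers 2:t, 3:p
5(p) covers 4:s
floor of heap: 0:p, 1:t
completions by unplaced set U, small U first (add the entries for U minus each lowest piece of U):
  |U|=1: {5}:1
  |U|=2: {4,5}:1
  |U|=3: {2,4,5}:1  {3,4,5}:1
  |U|=4: {0,3,4,5}:1  {1,2,4,5}:1  {2,3,4,5}:2
  start at 0(p): 3
  start at 1(t): 3
sum over floor = 6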